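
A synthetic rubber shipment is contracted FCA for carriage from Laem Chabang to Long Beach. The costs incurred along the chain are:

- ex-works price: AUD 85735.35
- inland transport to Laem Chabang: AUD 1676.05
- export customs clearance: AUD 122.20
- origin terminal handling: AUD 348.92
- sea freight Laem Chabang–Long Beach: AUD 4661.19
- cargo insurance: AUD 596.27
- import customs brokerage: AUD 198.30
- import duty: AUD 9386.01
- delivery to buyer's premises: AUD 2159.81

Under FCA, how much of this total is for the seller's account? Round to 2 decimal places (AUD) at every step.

FCA: the seller delivers export-cleared goods to the carrier; the buyer bears costs from that point.
Seller's account: goods 85735.35 + inland to port 1676.05 + export clearance 122.20 = 87533.60
Buyer's account: origin terminal 348.92 + freight 4661.19 + insurance 596.27 + brokerage 198.30 + duty 9386.01 + delivery 2159.81 = 17350.50

Seller's account: AUD 87533.60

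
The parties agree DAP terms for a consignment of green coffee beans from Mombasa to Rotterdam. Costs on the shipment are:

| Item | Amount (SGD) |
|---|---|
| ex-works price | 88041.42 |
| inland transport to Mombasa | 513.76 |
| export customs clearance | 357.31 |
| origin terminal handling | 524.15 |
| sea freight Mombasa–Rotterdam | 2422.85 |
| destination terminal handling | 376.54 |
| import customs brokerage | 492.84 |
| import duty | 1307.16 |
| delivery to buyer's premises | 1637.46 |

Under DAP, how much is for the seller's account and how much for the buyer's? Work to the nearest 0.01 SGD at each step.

DAP: the seller bears all costs to the named destination except import duty and clearance.
Seller's account: goods 88041.42 + inland to port 513.76 + export clearance 357.31 + origin terminal 524.15 + freight 2422.85 + destination terminal 376.54 + delivery 1637.46 = 93873.49
Buyer's account: brokerage 492.84 + duty 1307.16 = 1800.00

Seller: SGD 93873.49; buyer: SGD 1800.00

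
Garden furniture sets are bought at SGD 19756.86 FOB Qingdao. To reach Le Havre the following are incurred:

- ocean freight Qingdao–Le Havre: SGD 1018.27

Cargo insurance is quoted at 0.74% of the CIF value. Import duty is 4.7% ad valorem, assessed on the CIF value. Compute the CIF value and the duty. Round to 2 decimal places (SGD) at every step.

CIF value: SGD 20930.01; import duty: SGD 983.71

Let C be the CIF value. C = FOB price + freight + 0.74% × C
C − 0.74% × C = 19756.86 + 1018.27
0.9926 × C = 20775.13
C = 20775.13 / 0.9926 = 20930.01
Insurance premium = 0.74% × 20930.01 = 154.88
Import duty = 20930.01 × 4.7% = 983.71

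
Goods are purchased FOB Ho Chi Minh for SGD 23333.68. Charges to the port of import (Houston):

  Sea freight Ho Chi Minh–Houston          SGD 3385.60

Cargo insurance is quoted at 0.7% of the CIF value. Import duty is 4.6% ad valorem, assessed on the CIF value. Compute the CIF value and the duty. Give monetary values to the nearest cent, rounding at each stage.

Let C be the CIF value. C = FOB price + freight + 0.7% × C
C − 0.7% × C = 23333.68 + 3385.60
0.993 × C = 26719.28
C = 26719.28 / 0.993 = 26907.63
Insurance premium = 0.7% × 26907.63 = 188.35
Import duty = 26907.63 × 4.6% = 1237.75

CIF value: SGD 26907.63; import duty: SGD 1237.75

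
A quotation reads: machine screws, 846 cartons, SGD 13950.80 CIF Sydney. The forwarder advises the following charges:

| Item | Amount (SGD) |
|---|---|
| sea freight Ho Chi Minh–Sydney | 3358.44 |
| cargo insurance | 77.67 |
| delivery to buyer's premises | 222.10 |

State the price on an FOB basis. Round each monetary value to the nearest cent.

Not relevant to the conversion: delivery — on the buyer under both terms; not part of either seller's price.
From CIF to FOB, the seller no longer bears: freight, insurance.
FOB price = 13950.80 − 3358.44 − 77.67 = 10514.69

FOB price: SGD 10514.69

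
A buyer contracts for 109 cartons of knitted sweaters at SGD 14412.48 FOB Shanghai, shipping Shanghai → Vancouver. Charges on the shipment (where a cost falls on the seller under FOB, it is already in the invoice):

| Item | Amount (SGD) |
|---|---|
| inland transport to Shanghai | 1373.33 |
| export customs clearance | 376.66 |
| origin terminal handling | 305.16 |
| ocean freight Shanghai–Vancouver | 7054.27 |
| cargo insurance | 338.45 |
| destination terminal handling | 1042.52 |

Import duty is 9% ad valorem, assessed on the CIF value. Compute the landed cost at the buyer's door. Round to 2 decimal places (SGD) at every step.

Total landed cost: SGD 24810.19

FOB: the seller bears costs until goods are on board at the origin port; the buyer bears freight, insurance and all costs thereafter.
Already in the invoice (seller's account under FOB): inland to port, export clearance, origin terminal — exclude.
CIF value = FOB price + freight + insurance = 14412.48 + 7054.27 + 338.45 = 21805.20
Import duty = 21805.20 × 9% = 1962.47
Buyer bears: freight 7054.27 + insurance 338.45 + destination terminal 1042.52 + duty 1962.47 = 10397.71
Landed cost = invoice 14412.48 + 10397.71 = 24810.19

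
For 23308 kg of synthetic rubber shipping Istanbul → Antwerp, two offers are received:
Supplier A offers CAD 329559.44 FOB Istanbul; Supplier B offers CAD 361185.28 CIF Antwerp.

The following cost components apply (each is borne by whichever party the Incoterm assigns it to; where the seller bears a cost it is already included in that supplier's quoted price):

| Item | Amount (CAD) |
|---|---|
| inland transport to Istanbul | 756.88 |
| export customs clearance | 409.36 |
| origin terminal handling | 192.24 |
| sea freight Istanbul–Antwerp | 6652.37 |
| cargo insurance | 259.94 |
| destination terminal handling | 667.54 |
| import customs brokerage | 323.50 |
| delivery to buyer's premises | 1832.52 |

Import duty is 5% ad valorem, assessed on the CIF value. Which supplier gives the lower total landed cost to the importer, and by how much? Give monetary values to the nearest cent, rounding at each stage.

Supplier A is cheaper by CAD 25949.20

Supplier A (FOB):
CIF value = FOB price + freight + insurance = 329559.44 + 6652.37 + 259.94 = 336471.75
Import duty = 336471.75 × 5% = 16823.59
Buyer bears (A): 6652.37 + 259.94 + 667.54 + 323.50 + 1832.52 = 9735.87
Landed cost (A) = invoice 329559.44 + 9735.87 + duty 16823.59 = 356118.90
Supplier B (CIF):
The CIF price already equals the CIF value: 361185.28
Import duty = 361185.28 × 5% = 18059.26
Buyer bears (B): 667.54 + 323.50 + 1832.52 = 2823.56
Landed cost (B) = invoice 361185.28 + 2823.56 + duty 18059.26 = 382068.10
Difference = |356118.90 − 382068.10| = 25949.20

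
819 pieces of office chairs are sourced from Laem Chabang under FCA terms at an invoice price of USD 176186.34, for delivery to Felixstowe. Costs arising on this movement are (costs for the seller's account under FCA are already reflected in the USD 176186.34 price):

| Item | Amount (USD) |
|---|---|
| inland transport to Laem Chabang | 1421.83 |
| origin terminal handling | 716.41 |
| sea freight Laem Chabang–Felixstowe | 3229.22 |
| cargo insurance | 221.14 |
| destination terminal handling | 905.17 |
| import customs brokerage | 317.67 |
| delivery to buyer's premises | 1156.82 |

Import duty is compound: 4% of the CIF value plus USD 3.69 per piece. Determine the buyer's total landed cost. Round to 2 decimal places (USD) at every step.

FCA: the seller delivers export-cleared goods to the carrier; the buyer bears costs from that point.
Already in the invoice (seller's account under FCA): inland to port — exclude.
CIF value = FCA price + origin terminal + freight + insurance = 176186.34 + 716.41 + 3229.22 + 221.14 = 180353.11
Ad valorem component: 180353.11 × 4% = 7214.12
Specific component: 819 × 3.69 = 3022.11
Import duty = 7214.12 + 3022.11 = 10236.23
Buyer bears: origin terminal 716.41 + freight 3229.22 + insurance 221.14 + destination terminal 905.17 + brokerage 317.67 + delivery 1156.82 + duty 10236.23 = 16782.66
Landed cost = invoice 176186.34 + 16782.66 = 192969.00

Total landed cost: USD 192969.00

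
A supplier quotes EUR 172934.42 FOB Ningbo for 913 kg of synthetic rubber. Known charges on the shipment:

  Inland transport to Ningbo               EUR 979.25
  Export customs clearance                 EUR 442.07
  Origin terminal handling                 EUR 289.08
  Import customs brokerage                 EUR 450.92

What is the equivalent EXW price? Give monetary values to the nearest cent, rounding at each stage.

EXW price: EUR 171224.02

Not relevant to the conversion: brokerage — on the buyer under both terms; not part of either seller's price.
From FOB to EXW, the seller no longer bears: inland to port, export clearance, origin terminal.
EXW price = 172934.42 − 979.25 − 442.07 − 289.08 = 171224.02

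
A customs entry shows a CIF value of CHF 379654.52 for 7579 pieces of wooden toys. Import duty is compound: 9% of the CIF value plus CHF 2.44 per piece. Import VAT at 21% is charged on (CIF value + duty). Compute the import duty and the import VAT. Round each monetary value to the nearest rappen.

Ad valorem component: 379654.52 × 9% = 34168.91
Specific component: 7579 × 2.44 = 18492.76
Import duty = 34168.91 + 18492.76 = 52661.67
VAT base = CIF + duty = 379654.52 + 52661.67 = 432316.19
Import VAT = 432316.19 × 21% = 90786.40

Import duty: CHF 52661.67; import VAT: CHF 90786.40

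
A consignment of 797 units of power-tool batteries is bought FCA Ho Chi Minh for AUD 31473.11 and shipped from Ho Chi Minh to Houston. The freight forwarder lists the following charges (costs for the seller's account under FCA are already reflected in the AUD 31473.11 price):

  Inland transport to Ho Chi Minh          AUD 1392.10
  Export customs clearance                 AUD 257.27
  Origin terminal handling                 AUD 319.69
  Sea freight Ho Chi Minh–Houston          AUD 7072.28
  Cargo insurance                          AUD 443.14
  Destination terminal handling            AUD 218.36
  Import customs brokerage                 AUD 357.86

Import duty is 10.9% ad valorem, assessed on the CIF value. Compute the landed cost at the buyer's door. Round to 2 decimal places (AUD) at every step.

FCA: the seller delivers export-cleared goods to the carrier; the buyer bears costs from that point.
Already in the invoice (seller's account under FCA): inland to port, export clearance — exclude.
CIF value = FCA price + origin terminal + freight + insurance = 31473.11 + 319.69 + 7072.28 + 443.14 = 39308.22
Import duty = 39308.22 × 10.9% = 4284.60
Buyer bears: origin terminal 319.69 + freight 7072.28 + insurance 443.14 + destination terminal 218.36 + brokerage 357.86 + duty 4284.60 = 12695.93
Landed cost = invoice 31473.11 + 12695.93 = 44169.04

Total landed cost: AUD 44169.04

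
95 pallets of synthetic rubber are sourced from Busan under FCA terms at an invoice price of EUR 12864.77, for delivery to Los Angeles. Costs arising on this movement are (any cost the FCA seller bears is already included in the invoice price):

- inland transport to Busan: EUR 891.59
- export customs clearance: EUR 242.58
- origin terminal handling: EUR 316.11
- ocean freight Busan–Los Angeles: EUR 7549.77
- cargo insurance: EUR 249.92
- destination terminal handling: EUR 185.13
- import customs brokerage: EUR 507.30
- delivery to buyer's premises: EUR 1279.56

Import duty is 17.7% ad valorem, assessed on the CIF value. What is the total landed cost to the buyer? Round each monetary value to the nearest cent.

FCA: the seller delivers export-cleared goods to the carrier; the buyer bears costs from that point.
Already in the invoice (seller's account under FCA): inland to port, export clearance — exclude.
CIF value = FCA price + origin terminal + freight + insurance = 12864.77 + 316.11 + 7549.77 + 249.92 = 20980.57
Import duty = 20980.57 × 17.7% = 3713.56
Buyer bears: origin terminal 316.11 + freight 7549.77 + insurance 249.92 + destination terminal 185.13 + brokerage 507.30 + delivery 1279.56 + duty 3713.56 = 13801.35
Landed cost = invoice 12864.77 + 13801.35 = 26666.12

Total landed cost: EUR 26666.12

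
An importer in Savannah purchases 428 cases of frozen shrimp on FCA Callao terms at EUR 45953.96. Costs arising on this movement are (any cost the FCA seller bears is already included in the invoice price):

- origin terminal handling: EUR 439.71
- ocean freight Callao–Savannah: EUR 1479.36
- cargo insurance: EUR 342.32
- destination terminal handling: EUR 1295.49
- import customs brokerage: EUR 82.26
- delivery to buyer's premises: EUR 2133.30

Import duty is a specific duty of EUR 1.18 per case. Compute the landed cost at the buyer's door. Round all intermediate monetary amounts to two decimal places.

Total landed cost: EUR 52231.44

FCA: the seller delivers export-cleared goods to the carrier; the buyer bears costs from that point.
CIF value = FCA price + origin terminal + freight + insurance = 45953.96 + 439.71 + 1479.36 + 342.32 = 48215.35
Import duty = 428 × 1.18 = 505.04
Buyer bears: origin terminal 439.71 + freight 1479.36 + insurance 342.32 + destination terminal 1295.49 + brokerage 82.26 + delivery 2133.30 + duty 505.04 = 6277.48
Landed cost = invoice 45953.96 + 6277.48 = 52231.44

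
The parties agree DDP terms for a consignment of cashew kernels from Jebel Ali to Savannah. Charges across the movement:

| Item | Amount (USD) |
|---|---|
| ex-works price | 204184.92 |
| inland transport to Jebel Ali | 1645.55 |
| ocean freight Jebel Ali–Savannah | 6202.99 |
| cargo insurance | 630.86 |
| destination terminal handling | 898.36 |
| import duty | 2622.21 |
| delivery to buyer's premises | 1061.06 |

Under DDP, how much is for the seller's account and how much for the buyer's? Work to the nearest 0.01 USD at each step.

Seller: USD 217245.95; buyer: USD 0.00

DDP: the seller bears all costs including import duty.
Seller's account: goods 204184.92 + inland to port 1645.55 + freight 6202.99 + insurance 630.86 + destination terminal 898.36 + duty 2622.21 + delivery 1061.06 = 217245.95
Buyer's account: 0.00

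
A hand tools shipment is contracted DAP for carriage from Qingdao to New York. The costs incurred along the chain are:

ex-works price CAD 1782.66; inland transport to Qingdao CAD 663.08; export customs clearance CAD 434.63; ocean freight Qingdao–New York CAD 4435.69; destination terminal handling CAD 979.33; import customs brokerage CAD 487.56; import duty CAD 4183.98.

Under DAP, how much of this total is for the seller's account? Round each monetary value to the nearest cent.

DAP: the seller bears all costs to the named destination except import duty and clearance.
Seller's account: goods 1782.66 + inland to port 663.08 + export clearance 434.63 + freight 4435.69 + destination terminal 979.33 = 8295.39
Buyer's account: brokerage 487.56 + duty 4183.98 = 4671.54

Seller's account: CAD 8295.39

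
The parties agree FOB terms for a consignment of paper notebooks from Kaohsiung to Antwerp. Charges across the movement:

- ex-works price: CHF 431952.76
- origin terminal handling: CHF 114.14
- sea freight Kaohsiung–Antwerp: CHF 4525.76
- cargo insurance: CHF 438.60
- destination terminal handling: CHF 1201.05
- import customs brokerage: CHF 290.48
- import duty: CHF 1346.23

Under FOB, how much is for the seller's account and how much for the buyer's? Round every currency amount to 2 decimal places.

Seller: CHF 432066.90; buyer: CHF 7802.12

FOB: the seller bears costs until goods are on board at the origin port; the buyer bears freight, insurance and all costs thereafter.
Seller's account: goods 431952.76 + origin terminal 114.14 = 432066.90
Buyer's account: freight 4525.76 + insurance 438.60 + destination terminal 1201.05 + brokerage 290.48 + duty 1346.23 = 7802.12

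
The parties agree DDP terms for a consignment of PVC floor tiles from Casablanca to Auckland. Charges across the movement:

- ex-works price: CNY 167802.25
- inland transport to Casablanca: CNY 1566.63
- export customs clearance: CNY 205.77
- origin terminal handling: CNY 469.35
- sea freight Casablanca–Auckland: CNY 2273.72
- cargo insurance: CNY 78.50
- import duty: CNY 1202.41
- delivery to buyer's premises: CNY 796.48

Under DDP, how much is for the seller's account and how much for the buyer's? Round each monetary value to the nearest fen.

DDP: the seller bears all costs including import duty.
Seller's account: goods 167802.25 + inland to port 1566.63 + export clearance 205.77 + origin terminal 469.35 + freight 2273.72 + insurance 78.50 + duty 1202.41 + delivery 796.48 = 174395.11
Buyer's account: 0.00

Seller: CNY 174395.11; buyer: CNY 0.00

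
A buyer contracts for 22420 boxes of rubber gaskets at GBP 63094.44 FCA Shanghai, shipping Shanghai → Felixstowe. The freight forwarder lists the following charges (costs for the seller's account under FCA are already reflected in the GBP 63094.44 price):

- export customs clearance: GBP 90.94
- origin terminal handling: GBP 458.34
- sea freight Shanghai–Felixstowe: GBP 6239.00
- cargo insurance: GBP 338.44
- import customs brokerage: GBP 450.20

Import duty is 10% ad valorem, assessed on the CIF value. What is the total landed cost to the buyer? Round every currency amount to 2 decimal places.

Total landed cost: GBP 77593.44

FCA: the seller delivers export-cleared goods to the carrier; the buyer bears costs from that point.
Already in the invoice (seller's account under FCA): export clearance — exclude.
CIF value = FCA price + origin terminal + freight + insurance = 63094.44 + 458.34 + 6239.00 + 338.44 = 70130.22
Import duty = 70130.22 × 10% = 7013.02
Buyer bears: origin terminal 458.34 + freight 6239.00 + insurance 338.44 + brokerage 450.20 + duty 7013.02 = 14499.00
Landed cost = invoice 63094.44 + 14499.00 = 77593.44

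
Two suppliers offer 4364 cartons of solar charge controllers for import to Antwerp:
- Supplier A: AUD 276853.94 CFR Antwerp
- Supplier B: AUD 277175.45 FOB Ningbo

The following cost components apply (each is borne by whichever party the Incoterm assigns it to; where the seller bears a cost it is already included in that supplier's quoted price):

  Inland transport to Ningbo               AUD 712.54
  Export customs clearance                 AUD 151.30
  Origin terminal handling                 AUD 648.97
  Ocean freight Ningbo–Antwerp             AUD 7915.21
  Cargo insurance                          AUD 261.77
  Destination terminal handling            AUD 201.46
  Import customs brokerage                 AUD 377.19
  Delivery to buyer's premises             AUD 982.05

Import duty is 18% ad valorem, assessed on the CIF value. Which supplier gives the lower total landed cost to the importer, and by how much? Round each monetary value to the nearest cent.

Supplier A (CFR):
CIF value = CFR price + insurance = 276853.94 + 261.77 = 277115.71
Import duty = 277115.71 × 18% = 49880.83
Buyer bears (A): 261.77 + 201.46 + 377.19 + 982.05 = 1822.47
Landed cost (A) = invoice 276853.94 + 1822.47 + duty 49880.83 = 328557.24
Supplier B (FOB):
CIF value = FOB price + freight + insurance = 277175.45 + 7915.21 + 261.77 = 285352.43
Import duty = 285352.43 × 18% = 51363.44
Buyer bears (B): 7915.21 + 261.77 + 201.46 + 377.19 + 982.05 = 9737.68
Landed cost (B) = invoice 277175.45 + 9737.68 + duty 51363.44 = 338276.57
Difference = |328557.24 − 338276.57| = 9719.33

Supplier A is cheaper by AUD 9719.33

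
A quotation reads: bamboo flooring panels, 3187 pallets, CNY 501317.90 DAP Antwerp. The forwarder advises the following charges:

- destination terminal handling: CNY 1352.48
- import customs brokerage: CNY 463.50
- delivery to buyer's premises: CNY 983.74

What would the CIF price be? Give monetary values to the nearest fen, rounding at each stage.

CIF price: CNY 498981.68

Not relevant to the conversion: brokerage — on the buyer under both terms; not part of either seller's price.
From DAP to CIF, the seller no longer bears: destination terminal, delivery.
CIF price = 501317.90 − 1352.48 − 983.74 = 498981.68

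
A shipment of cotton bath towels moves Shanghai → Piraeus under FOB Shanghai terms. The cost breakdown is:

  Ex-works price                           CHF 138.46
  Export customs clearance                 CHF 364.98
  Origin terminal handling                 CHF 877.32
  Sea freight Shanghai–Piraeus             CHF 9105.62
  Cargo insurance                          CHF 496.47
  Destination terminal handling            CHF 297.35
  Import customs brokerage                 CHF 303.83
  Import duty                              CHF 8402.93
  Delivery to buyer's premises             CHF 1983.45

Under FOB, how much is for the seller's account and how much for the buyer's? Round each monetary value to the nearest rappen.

Seller: CHF 1380.76; buyer: CHF 20589.65

FOB: the seller bears costs until goods are on board at the origin port; the buyer bears freight, insurance and all costs thereafter.
Seller's account: goods 138.46 + export clearance 364.98 + origin terminal 877.32 = 1380.76
Buyer's account: freight 9105.62 + insurance 496.47 + destination terminal 297.35 + brokerage 303.83 + duty 8402.93 + delivery 1983.45 = 20589.65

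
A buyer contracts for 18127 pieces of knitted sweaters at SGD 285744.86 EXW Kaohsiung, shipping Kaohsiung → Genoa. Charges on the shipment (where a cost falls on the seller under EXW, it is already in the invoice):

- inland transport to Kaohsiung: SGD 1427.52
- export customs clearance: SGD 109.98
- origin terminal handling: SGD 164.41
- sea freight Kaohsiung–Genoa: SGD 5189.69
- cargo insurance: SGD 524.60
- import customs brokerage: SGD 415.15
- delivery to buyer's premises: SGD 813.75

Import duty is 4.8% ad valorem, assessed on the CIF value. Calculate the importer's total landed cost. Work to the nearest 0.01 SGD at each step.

Total landed cost: SGD 308461.69

EXW: the seller makes goods available at their premises; the buyer bears all onward costs.
CIF value = EXW price + inland to port + export clearance + origin terminal + freight + insurance = 285744.86 + 1427.52 + 109.98 + 164.41 + 5189.69 + 524.60 = 293161.06
Import duty = 293161.06 × 4.8% = 14071.73
Buyer bears: inland to port 1427.52 + export clearance 109.98 + origin terminal 164.41 + freight 5189.69 + insurance 524.60 + brokerage 415.15 + delivery 813.75 + duty 14071.73 = 22716.83
Landed cost = invoice 285744.86 + 22716.83 = 308461.69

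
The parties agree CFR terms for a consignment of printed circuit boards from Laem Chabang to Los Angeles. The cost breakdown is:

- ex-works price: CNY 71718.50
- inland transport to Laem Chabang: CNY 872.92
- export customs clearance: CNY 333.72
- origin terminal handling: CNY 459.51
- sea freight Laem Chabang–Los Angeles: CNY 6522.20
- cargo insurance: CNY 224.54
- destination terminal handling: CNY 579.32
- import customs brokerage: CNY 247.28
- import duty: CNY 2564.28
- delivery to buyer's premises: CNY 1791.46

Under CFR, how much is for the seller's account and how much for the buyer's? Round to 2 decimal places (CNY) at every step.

CFR: the seller pays costs through ocean freight to the destination port, but not insurance.
Seller's account: goods 71718.50 + inland to port 872.92 + export clearance 333.72 + origin terminal 459.51 + freight 6522.20 = 79906.85
Buyer's account: insurance 224.54 + destination terminal 579.32 + brokerage 247.28 + duty 2564.28 + delivery 1791.46 = 5406.88

Seller: CNY 79906.85; buyer: CNY 5406.88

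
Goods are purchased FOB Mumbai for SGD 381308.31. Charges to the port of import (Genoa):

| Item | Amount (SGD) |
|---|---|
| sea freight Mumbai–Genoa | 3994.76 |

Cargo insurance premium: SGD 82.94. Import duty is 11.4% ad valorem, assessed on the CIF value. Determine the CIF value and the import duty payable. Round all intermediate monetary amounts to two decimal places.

CIF = FOB price + freight + insurance
CIF = 381308.31 + 3994.76 + 82.94 = 385386.01
Import duty = 385386.01 × 11.4% = 43934.01

CIF value: SGD 385386.01; import duty: SGD 43934.01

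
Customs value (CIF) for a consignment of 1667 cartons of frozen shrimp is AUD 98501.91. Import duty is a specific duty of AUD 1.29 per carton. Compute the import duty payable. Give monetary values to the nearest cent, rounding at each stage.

Import duty: AUD 2150.43

Import duty = 1667 × 1.29 = 2150.43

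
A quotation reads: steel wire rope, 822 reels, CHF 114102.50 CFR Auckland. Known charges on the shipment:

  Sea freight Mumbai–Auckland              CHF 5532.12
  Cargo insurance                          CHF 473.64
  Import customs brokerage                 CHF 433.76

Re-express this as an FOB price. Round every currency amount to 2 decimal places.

FOB price: CHF 108570.38

Not relevant to the conversion: brokerage, insurance — on the buyer under both terms; not part of either seller's price.
From CFR to FOB, the seller no longer bears: freight.
FOB price = 114102.50 − 5532.12 = 108570.38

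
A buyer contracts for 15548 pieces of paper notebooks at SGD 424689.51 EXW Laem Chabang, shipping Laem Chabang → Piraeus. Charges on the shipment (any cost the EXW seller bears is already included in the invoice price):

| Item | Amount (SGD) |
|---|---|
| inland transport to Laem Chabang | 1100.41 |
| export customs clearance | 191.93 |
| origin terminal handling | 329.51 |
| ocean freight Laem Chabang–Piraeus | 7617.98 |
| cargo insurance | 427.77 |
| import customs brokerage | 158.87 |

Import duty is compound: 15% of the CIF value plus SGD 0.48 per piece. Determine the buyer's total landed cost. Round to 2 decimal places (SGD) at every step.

EXW: the seller makes goods available at their premises; the buyer bears all onward costs.
CIF value = EXW price + inland to port + export clearance + origin terminal + freight + insurance = 424689.51 + 1100.41 + 191.93 + 329.51 + 7617.98 + 427.77 = 434357.11
Ad valorem component: 434357.11 × 15% = 65153.57
Specific component: 15548 × 0.48 = 7463.04
Import duty = 65153.57 + 7463.04 = 72616.61
Buyer bears: inland to port 1100.41 + export clearance 191.93 + origin terminal 329.51 + freight 7617.98 + insurance 427.77 + brokerage 158.87 + duty 72616.61 = 82443.08
Landed cost = invoice 424689.51 + 82443.08 = 507132.59

Total landed cost: SGD 507132.59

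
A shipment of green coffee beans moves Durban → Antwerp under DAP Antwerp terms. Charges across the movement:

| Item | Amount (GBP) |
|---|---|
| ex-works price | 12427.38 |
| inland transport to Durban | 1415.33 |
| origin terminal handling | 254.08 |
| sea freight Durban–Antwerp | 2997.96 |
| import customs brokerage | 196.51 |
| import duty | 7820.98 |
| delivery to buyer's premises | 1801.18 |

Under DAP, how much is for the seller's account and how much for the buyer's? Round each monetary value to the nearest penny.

Seller: GBP 18895.93; buyer: GBP 8017.49

DAP: the seller bears all costs to the named destination except import duty and clearance.
Seller's account: goods 12427.38 + inland to port 1415.33 + origin terminal 254.08 + freight 2997.96 + delivery 1801.18 = 18895.93
Buyer's account: brokerage 196.51 + duty 7820.98 = 8017.49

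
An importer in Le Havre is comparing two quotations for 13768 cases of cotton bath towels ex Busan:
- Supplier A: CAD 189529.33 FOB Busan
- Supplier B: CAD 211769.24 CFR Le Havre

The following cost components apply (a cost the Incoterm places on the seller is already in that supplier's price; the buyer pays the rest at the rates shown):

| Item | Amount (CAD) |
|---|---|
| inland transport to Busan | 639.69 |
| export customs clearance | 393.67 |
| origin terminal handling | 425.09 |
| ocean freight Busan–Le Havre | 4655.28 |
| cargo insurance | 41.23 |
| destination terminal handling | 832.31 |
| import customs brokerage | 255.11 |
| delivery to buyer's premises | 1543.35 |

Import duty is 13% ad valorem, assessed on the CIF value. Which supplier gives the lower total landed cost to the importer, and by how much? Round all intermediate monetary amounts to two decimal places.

Supplier A (FOB):
CIF value = FOB price + freight + insurance = 189529.33 + 4655.28 + 41.23 = 194225.84
Import duty = 194225.84 × 13% = 25249.36
Buyer bears (A): 4655.28 + 41.23 + 832.31 + 255.11 + 1543.35 = 7327.28
Landed cost (A) = invoice 189529.33 + 7327.28 + duty 25249.36 = 222105.97
Supplier B (CFR):
CIF value = CFR price + insurance = 211769.24 + 41.23 = 211810.47
Import duty = 211810.47 × 13% = 27535.36
Buyer bears (B): 41.23 + 832.31 + 255.11 + 1543.35 = 2672.00
Landed cost (B) = invoice 211769.24 + 2672.00 + duty 27535.36 = 241976.60
Difference = |222105.97 − 241976.60| = 19870.63

Supplier A is cheaper by CAD 19870.63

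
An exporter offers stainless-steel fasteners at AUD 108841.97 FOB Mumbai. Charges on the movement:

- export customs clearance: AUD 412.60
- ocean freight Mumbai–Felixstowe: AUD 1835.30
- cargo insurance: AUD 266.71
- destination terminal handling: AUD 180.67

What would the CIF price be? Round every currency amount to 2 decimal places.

Not relevant to the conversion: export clearance — on the seller under both FOB and CIF; already in the FOB price and stays in the CIF price. destination terminal — on the buyer under both terms; not part of either seller's price.
From FOB to CIF, the seller additionally bears: freight, insurance.
CIF price = 108841.97 + 1835.30 + 266.71 = 110943.98

CIF price: AUD 110943.98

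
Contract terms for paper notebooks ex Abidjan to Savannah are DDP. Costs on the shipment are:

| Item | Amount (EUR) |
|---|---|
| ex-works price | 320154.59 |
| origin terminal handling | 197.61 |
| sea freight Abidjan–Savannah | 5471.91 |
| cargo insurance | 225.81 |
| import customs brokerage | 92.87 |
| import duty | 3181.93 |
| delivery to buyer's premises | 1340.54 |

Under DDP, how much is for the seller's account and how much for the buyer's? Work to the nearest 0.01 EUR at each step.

DDP: the seller bears all costs including import duty.
Seller's account: goods 320154.59 + origin terminal 197.61 + freight 5471.91 + insurance 225.81 + brokerage 92.87 + duty 3181.93 + delivery 1340.54 = 330665.26
Buyer's account: 0.00

Seller: EUR 330665.26; buyer: EUR 0.00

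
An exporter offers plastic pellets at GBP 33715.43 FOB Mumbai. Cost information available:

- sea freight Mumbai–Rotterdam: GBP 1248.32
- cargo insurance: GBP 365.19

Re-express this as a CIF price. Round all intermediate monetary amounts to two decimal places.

From FOB to CIF, the seller additionally bears: freight, insurance.
CIF price = 33715.43 + 1248.32 + 365.19 = 35328.94

CIF price: GBP 35328.94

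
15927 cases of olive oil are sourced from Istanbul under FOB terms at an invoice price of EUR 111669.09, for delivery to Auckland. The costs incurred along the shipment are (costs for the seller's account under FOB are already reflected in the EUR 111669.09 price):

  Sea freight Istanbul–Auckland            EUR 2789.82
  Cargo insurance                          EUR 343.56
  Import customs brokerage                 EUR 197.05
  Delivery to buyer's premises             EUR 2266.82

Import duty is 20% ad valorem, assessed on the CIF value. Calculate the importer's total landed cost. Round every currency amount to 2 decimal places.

FOB: the seller bears costs until goods are on board at the origin port; the buyer bears freight, insurance and all costs thereafter.
CIF value = FOB price + freight + insurance = 111669.09 + 2789.82 + 343.56 = 114802.47
Import duty = 114802.47 × 20% = 22960.49
Buyer bears: freight 2789.82 + insurance 343.56 + brokerage 197.05 + delivery 2266.82 + duty 22960.49 = 28557.74
Landed cost = invoice 111669.09 + 28557.74 = 140226.83

Total landed cost: EUR 140226.83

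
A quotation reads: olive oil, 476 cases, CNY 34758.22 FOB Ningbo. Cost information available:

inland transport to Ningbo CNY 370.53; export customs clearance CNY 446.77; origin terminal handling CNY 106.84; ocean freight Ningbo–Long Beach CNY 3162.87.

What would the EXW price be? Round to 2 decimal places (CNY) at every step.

EXW price: CNY 33834.08

Not relevant to the conversion: freight — on the buyer under both terms; not part of either seller's price.
From FOB to EXW, the seller no longer bears: inland to port, export clearance, origin terminal.
EXW price = 34758.22 − 370.53 − 446.77 − 106.84 = 33834.08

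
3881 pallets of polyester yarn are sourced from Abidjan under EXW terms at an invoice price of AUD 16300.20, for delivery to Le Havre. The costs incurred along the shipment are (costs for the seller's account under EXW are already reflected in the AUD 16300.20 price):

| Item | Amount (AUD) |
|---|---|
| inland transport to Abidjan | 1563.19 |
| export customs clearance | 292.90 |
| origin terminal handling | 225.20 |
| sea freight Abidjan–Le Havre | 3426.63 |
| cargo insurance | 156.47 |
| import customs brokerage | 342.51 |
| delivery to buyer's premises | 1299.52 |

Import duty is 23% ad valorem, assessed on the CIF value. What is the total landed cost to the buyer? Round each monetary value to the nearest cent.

EXW: the seller makes goods available at their premises; the buyer bears all onward costs.
CIF value = EXW price + inland to port + export clearance + origin terminal + freight + insurance = 16300.20 + 1563.19 + 292.90 + 225.20 + 3426.63 + 156.47 = 21964.59
Import duty = 21964.59 × 23% = 5051.86
Buyer bears: inland to port 1563.19 + export clearance 292.90 + origin terminal 225.20 + freight 3426.63 + insurance 156.47 + brokerage 342.51 + delivery 1299.52 + duty 5051.86 = 12358.28
Landed cost = invoice 16300.20 + 12358.28 = 28658.48

Total landed cost: AUD 28658.48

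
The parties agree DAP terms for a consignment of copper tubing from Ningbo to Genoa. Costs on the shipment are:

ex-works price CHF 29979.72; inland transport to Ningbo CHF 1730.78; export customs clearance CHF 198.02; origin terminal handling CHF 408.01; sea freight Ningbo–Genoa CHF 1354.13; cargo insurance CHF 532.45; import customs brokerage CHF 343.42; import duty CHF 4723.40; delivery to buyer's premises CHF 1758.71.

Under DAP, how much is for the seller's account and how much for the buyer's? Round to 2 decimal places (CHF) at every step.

Seller: CHF 35961.82; buyer: CHF 5066.82

DAP: the seller bears all costs to the named destination except import duty and clearance.
Seller's account: goods 29979.72 + inland to port 1730.78 + export clearance 198.02 + origin terminal 408.01 + freight 1354.13 + insurance 532.45 + delivery 1758.71 = 35961.82
Buyer's account: brokerage 343.42 + duty 4723.40 = 5066.82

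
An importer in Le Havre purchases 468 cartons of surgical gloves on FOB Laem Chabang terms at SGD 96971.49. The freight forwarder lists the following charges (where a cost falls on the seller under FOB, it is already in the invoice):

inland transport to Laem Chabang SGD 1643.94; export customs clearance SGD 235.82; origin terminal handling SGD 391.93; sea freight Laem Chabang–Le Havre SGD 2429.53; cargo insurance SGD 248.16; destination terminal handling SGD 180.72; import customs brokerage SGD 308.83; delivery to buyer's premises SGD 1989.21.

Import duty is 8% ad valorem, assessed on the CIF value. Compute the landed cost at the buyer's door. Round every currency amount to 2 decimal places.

FOB: the seller bears costs until goods are on board at the origin port; the buyer bears freight, insurance and all costs thereafter.
Already in the invoice (seller's account under FOB): inland to port, export clearance, origin terminal — exclude.
CIF value = FOB price + freight + insurance = 96971.49 + 2429.53 + 248.16 = 99649.18
Import duty = 99649.18 × 8% = 7971.93
Buyer bears: freight 2429.53 + insurance 248.16 + destination terminal 180.72 + brokerage 308.83 + delivery 1989.21 + duty 7971.93 = 13128.38
Landed cost = invoice 96971.49 + 13128.38 = 110099.87

Total landed cost: SGD 110099.87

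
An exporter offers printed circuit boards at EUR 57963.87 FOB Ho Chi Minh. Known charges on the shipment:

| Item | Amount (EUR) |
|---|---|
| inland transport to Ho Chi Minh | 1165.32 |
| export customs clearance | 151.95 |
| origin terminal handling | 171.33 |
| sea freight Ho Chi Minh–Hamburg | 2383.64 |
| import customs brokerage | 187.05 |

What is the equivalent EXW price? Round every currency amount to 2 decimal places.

EXW price: EUR 56475.27

Not relevant to the conversion: brokerage, freight — on the buyer under both terms; not part of either seller's price.
From FOB to EXW, the seller no longer bears: inland to port, export clearance, origin terminal.
EXW price = 57963.87 − 1165.32 − 151.95 − 171.33 = 56475.27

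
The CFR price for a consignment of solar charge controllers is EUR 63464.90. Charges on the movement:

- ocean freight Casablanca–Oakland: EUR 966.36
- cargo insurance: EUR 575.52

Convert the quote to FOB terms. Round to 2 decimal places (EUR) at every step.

Not relevant to the conversion: insurance — on the buyer under both terms; not part of either seller's price.
From CFR to FOB, the seller no longer bears: freight.
FOB price = 63464.90 − 966.36 = 62498.54

FOB price: EUR 62498.54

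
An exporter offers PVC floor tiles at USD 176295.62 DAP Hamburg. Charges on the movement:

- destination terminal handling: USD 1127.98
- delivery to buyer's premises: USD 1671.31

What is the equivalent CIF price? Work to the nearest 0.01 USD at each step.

CIF price: USD 173496.33

From DAP to CIF, the seller no longer bears: destination terminal, delivery.
CIF price = 176295.62 − 1127.98 − 1671.31 = 173496.33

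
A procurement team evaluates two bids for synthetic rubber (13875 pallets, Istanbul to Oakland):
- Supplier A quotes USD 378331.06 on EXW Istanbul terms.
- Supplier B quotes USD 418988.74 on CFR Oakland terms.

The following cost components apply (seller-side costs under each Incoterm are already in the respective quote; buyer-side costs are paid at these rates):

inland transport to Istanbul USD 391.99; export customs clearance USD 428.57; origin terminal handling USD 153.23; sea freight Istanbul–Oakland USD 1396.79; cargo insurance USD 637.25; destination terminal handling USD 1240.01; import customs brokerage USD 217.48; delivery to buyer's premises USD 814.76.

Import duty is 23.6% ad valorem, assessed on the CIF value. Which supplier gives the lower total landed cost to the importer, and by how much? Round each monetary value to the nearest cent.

Supplier A (EXW):
CIF value = EXW price + inland to port + export clearance + origin terminal + freight + insurance = 378331.06 + 391.99 + 428.57 + 153.23 + 1396.79 + 637.25 = 381338.89
Import duty = 381338.89 × 23.6% = 89995.98
Buyer bears (A): 391.99 + 428.57 + 153.23 + 1396.79 + 637.25 + 1240.01 + 217.48 + 814.76 = 5280.08
Landed cost (A) = invoice 378331.06 + 5280.08 + duty 89995.98 = 473607.12
Supplier B (CFR):
CIF value = CFR price + insurance = 418988.74 + 637.25 = 419625.99
Import duty = 419625.99 × 23.6% = 99031.73
Buyer bears (B): 637.25 + 1240.01 + 217.48 + 814.76 = 2909.50
Landed cost (B) = invoice 418988.74 + 2909.50 + duty 99031.73 = 520929.97
Difference = |473607.12 − 520929.97| = 47322.85

Supplier A is cheaper by USD 47322.85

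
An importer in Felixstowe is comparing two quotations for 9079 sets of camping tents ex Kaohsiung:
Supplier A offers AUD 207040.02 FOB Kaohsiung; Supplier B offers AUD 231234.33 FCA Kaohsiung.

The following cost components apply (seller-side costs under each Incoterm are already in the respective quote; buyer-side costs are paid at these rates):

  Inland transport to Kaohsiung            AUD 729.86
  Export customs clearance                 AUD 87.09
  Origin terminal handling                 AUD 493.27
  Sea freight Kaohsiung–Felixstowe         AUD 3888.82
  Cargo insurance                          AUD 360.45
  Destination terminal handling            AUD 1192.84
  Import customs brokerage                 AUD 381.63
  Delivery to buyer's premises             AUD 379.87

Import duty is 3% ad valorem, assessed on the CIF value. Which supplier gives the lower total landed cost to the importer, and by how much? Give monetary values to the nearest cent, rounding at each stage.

Supplier A (FOB):
CIF value = FOB price + freight + insurance = 207040.02 + 3888.82 + 360.45 = 211289.29
Import duty = 211289.29 × 3% = 6338.68
Buyer bears (A): 3888.82 + 360.45 + 1192.84 + 381.63 + 379.87 = 6203.61
Landed cost (A) = invoice 207040.02 + 6203.61 + duty 6338.68 = 219582.31
Supplier B (FCA):
CIF value = FCA price + origin terminal + freight + insurance = 231234.33 + 493.27 + 3888.82 + 360.45 = 235976.87
Import duty = 235976.87 × 3% = 7079.31
Buyer bears (B): 493.27 + 3888.82 + 360.45 + 1192.84 + 381.63 + 379.87 = 6696.88
Landed cost (B) = invoice 231234.33 + 6696.88 + duty 7079.31 = 245010.52
Difference = |219582.31 − 245010.52| = 25428.21

Supplier A is cheaper by AUD 25428.21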